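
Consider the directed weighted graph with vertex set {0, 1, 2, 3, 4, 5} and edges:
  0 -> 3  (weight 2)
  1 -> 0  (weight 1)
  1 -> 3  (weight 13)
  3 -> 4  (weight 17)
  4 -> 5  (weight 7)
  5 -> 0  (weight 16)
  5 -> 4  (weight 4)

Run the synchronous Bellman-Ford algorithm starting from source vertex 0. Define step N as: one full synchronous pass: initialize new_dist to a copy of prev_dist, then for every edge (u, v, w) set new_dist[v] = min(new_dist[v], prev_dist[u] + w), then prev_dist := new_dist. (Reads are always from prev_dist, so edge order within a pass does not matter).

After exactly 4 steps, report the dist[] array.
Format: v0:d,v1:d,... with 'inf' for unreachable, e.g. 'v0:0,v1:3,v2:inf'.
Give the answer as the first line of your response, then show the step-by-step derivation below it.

v0:0,v1:inf,v2:inf,v3:2,v4:19,v5:26

step 1: dist = v0:0,v1:inf,v2:inf,v3:2,v4:inf,v5:inf
step 2: dist = v0:0,v1:inf,v2:inf,v3:2,v4:19,v5:inf
step 3: dist = v0:0,v1:inf,v2:inf,v3:2,v4:19,v5:26
step 4: dist = v0:0,v1:inf,v2:inf,v3:2,v4:19,v5:26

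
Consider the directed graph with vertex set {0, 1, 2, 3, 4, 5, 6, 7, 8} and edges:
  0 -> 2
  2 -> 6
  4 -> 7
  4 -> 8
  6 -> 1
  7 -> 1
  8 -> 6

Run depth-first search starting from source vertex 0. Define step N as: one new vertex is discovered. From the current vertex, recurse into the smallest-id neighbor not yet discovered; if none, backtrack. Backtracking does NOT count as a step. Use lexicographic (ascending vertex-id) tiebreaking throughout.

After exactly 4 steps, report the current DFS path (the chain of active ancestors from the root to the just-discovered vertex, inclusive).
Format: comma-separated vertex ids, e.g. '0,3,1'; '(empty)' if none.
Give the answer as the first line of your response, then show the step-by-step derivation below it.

0,2,6,1

step 1: discover 0; path=0; order=0
step 2: discover 2; path=0>2; order=0,2
step 3: discover 6; path=0>2>6; order=0,2,6
step 4: discover 1; path=0>2>6>1; order=0,2,6,1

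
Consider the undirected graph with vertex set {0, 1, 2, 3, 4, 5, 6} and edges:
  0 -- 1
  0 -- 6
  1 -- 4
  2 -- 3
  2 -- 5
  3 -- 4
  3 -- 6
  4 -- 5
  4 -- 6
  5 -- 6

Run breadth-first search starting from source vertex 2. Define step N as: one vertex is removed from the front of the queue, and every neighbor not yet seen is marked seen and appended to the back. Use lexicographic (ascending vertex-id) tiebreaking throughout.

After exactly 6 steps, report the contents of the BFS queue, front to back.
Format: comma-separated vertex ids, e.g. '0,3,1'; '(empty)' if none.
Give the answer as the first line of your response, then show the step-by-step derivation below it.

0

step 1: dequeue 2; queue=[3,5]; order=2
step 2: dequeue 3; queue=[5,4,6]; order=2,3
step 3: dequeue 5; queue=[4,6]; order=2,3,5
step 4: dequeue 4; queue=[6,1]; order=2,3,5,4
step 5: dequeue 6; queue=[1,0]; order=2,3,5,4,6
step 6: dequeue 1; queue=[0]; order=2,3,5,4,6,1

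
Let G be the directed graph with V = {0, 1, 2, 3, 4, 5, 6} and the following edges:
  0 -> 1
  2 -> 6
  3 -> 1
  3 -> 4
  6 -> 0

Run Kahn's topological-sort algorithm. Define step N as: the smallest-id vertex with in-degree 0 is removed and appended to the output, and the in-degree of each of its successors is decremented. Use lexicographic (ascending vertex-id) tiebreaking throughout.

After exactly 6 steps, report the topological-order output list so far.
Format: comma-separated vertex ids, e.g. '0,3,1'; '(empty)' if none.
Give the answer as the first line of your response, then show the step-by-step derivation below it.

2,3,4,5,6,0

step 1: output 2; order=[2]; indeg=(1,2,0,0,1,0,0)
step 2: output 3; order=[2,3]; indeg=(1,1,0,0,0,0,0)
step 3: output 4; order=[2,3,4]; indeg=(1,1,0,0,0,0,0)
step 4: output 5; order=[2,3,4,5]; indeg=(1,1,0,0,0,0,0)
step 5: output 6; order=[2,3,4,5,6]; indeg=(0,1,0,0,0,0,0)
step 6: output 0; order=[2,3,4,5,6,0]; indeg=(0,0,0,0,0,0,0)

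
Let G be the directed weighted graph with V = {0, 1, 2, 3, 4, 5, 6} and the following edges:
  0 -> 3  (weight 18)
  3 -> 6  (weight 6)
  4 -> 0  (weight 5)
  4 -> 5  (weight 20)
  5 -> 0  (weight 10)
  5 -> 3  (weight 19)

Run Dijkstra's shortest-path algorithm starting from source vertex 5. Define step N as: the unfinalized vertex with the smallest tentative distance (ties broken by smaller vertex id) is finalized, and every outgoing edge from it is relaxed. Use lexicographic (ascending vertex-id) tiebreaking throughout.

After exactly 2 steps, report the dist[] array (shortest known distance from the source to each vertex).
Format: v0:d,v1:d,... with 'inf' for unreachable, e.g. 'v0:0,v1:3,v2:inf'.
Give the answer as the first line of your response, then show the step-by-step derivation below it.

v0:10,v1:inf,v2:inf,v3:19,v4:inf,v5:0,v6:inf

step 1: dist = v0:10,v1:inf,v2:inf,v3:19,v4:inf,v5:0,v6:inf
step 2: dist = v0:10,v1:inf,v2:inf,v3:19,v4:inf,v5:0,v6:inf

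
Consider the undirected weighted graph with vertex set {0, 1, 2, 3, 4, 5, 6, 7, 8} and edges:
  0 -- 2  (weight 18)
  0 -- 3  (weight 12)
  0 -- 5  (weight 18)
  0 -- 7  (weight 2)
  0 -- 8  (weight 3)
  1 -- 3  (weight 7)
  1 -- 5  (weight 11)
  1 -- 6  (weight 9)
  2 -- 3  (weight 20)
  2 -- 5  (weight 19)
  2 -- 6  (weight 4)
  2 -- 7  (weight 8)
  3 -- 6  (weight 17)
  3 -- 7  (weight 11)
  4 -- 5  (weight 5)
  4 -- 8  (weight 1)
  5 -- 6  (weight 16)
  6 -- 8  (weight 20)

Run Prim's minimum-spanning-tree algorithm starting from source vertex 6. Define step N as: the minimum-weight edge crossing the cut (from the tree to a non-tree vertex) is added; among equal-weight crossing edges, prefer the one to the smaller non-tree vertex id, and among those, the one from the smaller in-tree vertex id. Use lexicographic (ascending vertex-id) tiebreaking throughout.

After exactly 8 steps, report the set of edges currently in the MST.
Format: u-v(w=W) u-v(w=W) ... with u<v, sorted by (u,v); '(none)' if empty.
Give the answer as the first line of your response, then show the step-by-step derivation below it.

0-7(w=2) 0-8(w=3) 1-3(w=7) 1-6(w=9) 2-6(w=4) 2-7(w=8) 4-5(w=5) 4-8(w=1)

step 1: add edge 2-6 (w=4); MST = {2-6(w=4)}
step 2: add edge 2-7 (w=8); MST = {2-6(w=4) 2-7(w=8)}
step 3: add edge 0-7 (w=2); MST = {0-7(w=2) 2-6(w=4) 2-7(w=8)}
step 4: add edge 0-8 (w=3); MST = {0-7(w=2) 0-8(w=3) 2-6(w=4) 2-7(w=8)}
step 5: add edge 4-8 (w=1); MST = {0-7(w=2) 0-8(w=3) 2-6(w=4) 2-7(w=8) 4-8(w=1)}
step 6: add edge 4-5 (w=5); MST = {0-7(w=2) 0-8(w=3) 2-6(w=4) 2-7(w=8) 4-5(w=5) 4-8(w=1)}
step 7: add edge 1-6 (w=9); MST = {0-7(w=2) 0-8(w=3) 1-6(w=9) 2-6(w=4) 2-7(w=8) 4-5(w=5) 4-8(w=1)}
step 8: add edge 1-3 (w=7); MST = {0-7(w=2) 0-8(w=3) 1-3(w=7) 1-6(w=9) 2-6(w=4) 2-7(w=8) 4-5(w=5) 4-8(w=1)}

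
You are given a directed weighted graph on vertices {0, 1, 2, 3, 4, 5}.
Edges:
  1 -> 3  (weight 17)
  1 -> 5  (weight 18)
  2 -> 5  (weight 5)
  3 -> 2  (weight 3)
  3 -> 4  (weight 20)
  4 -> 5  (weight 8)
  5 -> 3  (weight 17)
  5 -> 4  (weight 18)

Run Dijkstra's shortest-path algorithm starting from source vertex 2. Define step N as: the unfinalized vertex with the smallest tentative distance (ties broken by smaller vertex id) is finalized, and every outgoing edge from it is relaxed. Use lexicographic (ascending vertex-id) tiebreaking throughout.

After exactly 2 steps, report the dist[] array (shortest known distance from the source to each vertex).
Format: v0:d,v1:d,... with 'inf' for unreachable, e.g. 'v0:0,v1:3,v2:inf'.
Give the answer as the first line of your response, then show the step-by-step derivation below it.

v0:inf,v1:inf,v2:0,v3:22,v4:23,v5:5

step 1: dist = v0:inf,v1:inf,v2:0,v3:inf,v4:inf,v5:5
step 2: dist = v0:inf,v1:inf,v2:0,v3:22,v4:23,v5:5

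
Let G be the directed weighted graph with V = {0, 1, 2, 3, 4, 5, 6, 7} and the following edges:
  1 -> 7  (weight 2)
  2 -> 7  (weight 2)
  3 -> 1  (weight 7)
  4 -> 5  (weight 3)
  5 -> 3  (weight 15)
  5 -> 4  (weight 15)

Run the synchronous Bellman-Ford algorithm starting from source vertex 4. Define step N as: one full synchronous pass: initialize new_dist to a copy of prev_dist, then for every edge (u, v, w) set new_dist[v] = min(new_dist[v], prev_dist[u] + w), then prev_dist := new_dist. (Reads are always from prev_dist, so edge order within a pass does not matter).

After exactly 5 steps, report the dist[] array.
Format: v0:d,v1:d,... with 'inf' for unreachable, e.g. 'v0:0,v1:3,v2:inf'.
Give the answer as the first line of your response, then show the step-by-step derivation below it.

v0:inf,v1:25,v2:inf,v3:18,v4:0,v5:3,v6:inf,v7:27

step 1: dist = v0:inf,v1:inf,v2:inf,v3:inf,v4:0,v5:3,v6:inf,v7:inf
step 2: dist = v0:inf,v1:inf,v2:inf,v3:18,v4:0,v5:3,v6:inf,v7:inf
step 3: dist = v0:inf,v1:25,v2:inf,v3:18,v4:0,v5:3,v6:inf,v7:inf
step 4: dist = v0:inf,v1:25,v2:inf,v3:18,v4:0,v5:3,v6:inf,v7:27
step 5: dist = v0:inf,v1:25,v2:inf,v3:18,v4:0,v5:3,v6:inf,v7:27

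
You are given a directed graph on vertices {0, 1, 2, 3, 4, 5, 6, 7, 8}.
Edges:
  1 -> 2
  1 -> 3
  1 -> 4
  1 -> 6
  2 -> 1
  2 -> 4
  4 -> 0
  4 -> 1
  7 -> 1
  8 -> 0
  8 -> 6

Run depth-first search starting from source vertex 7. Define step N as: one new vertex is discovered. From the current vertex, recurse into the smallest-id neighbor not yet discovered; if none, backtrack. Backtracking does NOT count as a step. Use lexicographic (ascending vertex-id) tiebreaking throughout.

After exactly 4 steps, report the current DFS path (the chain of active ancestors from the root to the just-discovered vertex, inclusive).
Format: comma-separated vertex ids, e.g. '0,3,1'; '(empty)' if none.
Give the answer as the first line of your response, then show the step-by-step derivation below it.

7,1,2,4

step 1: discover 7; path=7; order=7
step 2: discover 1; path=7>1; order=7,1
step 3: discover 2; path=7>1>2; order=7,1,2
step 4: discover 4; path=7>1>2>4; order=7,1,2,4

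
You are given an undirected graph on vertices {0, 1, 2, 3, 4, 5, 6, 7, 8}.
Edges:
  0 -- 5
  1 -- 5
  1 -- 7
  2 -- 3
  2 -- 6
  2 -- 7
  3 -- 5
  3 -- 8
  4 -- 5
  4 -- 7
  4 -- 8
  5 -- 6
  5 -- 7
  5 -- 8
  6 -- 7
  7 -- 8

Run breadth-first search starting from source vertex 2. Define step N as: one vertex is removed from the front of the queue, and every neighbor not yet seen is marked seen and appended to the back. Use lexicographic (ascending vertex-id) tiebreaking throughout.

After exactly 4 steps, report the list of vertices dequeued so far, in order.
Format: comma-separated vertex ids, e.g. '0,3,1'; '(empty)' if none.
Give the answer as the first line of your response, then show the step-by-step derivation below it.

2,3,6,7

step 1: dequeue 2; queue=[3,6,7]; order=2
step 2: dequeue 3; queue=[6,7,5,8]; order=2,3
step 3: dequeue 6; queue=[7,5,8]; order=2,3,6
step 4: dequeue 7; queue=[5,8,1,4]; order=2,3,6,7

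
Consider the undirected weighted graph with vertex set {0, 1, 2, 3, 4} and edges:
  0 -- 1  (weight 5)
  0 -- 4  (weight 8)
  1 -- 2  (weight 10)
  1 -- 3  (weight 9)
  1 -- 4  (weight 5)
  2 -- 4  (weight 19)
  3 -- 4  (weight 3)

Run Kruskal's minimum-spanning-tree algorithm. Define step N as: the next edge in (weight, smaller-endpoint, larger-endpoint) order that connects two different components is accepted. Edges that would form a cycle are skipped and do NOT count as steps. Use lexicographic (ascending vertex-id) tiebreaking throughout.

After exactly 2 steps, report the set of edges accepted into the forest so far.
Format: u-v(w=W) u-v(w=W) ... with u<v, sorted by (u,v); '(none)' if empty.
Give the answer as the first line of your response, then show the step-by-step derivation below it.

0-1(w=5) 3-4(w=3)

step 1: add edge 3-4 (w=3); MST = {3-4(w=3)}
step 2: add edge 0-1 (w=5); MST = {0-1(w=5) 3-4(w=3)}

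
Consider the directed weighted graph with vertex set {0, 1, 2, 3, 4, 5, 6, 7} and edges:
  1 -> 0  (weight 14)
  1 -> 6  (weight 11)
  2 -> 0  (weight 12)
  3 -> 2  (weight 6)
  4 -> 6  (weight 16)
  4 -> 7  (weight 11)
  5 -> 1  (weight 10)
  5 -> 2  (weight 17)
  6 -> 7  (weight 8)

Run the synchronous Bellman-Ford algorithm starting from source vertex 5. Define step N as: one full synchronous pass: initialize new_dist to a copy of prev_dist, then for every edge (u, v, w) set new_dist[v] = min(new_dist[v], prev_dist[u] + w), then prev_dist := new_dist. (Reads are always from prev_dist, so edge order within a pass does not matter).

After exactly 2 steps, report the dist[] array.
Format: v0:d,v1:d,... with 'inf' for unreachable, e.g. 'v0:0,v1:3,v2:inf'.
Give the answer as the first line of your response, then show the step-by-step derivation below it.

v0:24,v1:10,v2:17,v3:inf,v4:inf,v5:0,v6:21,v7:inf

step 1: dist = v0:inf,v1:10,v2:17,v3:inf,v4:inf,v5:0,v6:inf,v7:inf
step 2: dist = v0:24,v1:10,v2:17,v3:inf,v4:inf,v5:0,v6:21,v7:inf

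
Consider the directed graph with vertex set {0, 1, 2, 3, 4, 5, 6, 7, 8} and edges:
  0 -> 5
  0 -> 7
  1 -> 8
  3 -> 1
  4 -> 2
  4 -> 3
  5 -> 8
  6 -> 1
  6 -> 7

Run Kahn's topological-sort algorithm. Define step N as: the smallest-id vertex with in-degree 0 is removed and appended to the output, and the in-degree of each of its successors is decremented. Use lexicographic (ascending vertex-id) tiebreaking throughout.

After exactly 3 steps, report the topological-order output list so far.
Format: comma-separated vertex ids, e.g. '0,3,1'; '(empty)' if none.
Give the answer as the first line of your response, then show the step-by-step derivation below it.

0,4,2

step 1: output 0; order=[0]; indeg=(0,2,1,1,0,0,0,1,2)
step 2: output 4; order=[0,4]; indeg=(0,2,0,0,0,0,0,1,2)
step 3: output 2; order=[0,4,2]; indeg=(0,2,0,0,0,0,0,1,2)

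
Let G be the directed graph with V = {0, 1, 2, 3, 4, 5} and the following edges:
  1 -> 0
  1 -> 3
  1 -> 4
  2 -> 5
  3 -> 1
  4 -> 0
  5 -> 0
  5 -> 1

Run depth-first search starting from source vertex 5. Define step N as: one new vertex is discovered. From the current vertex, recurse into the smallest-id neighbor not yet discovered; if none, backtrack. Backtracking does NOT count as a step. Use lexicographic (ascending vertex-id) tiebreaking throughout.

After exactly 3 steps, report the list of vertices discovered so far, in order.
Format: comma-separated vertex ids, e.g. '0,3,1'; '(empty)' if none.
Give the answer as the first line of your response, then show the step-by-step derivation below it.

5,0,1

step 1: discover 5; path=5; order=5
step 2: discover 0; path=5>0; order=5,0
step 3: discover 1; path=5>1; order=5,0,1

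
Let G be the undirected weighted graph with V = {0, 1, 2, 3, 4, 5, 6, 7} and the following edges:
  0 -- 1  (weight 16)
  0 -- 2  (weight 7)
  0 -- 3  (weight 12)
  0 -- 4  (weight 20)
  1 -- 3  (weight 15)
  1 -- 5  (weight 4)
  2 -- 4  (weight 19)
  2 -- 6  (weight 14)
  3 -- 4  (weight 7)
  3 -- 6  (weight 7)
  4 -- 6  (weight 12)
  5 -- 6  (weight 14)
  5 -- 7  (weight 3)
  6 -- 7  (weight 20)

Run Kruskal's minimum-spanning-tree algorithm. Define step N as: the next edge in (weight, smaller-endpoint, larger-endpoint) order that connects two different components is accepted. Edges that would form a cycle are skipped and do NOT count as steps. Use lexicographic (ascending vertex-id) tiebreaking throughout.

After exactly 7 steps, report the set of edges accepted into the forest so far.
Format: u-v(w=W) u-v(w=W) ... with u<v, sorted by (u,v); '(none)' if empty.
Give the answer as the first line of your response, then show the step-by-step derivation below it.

0-2(w=7) 0-3(w=12) 1-5(w=4) 3-4(w=7) 3-6(w=7) 5-6(w=14) 5-7(w=3)

step 1: add edge 5-7 (w=3); MST = {5-7(w=3)}
step 2: add edge 1-5 (w=4); MST = {1-5(w=4) 5-7(w=3)}
step 3: add edge 0-2 (w=7); MST = {0-2(w=7) 1-5(w=4) 5-7(w=3)}
step 4: add edge 3-4 (w=7); MST = {0-2(w=7) 1-5(w=4) 3-4(w=7) 5-7(w=3)}
step 5: add edge 3-6 (w=7); MST = {0-2(w=7) 1-5(w=4) 3-4(w=7) 3-6(w=7) 5-7(w=3)}
step 6: add edge 0-3 (w=12); MST = {0-2(w=7) 0-3(w=12) 1-5(w=4) 3-4(w=7) 3-6(w=7) 5-7(w=3)}
step 7: add edge 5-6 (w=14); MST = {0-2(w=7) 0-3(w=12) 1-5(w=4) 3-4(w=7) 3-6(w=7) 5-6(w=14) 5-7(w=3)}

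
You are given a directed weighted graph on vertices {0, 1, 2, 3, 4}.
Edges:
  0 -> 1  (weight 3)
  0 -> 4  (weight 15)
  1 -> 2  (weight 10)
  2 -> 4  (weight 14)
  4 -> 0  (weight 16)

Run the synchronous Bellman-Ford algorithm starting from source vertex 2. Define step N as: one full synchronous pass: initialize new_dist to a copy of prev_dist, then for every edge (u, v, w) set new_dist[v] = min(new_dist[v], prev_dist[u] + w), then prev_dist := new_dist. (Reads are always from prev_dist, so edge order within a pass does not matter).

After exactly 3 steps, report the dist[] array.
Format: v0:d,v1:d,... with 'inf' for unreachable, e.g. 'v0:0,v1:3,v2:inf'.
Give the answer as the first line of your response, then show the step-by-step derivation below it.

v0:30,v1:33,v2:0,v3:inf,v4:14

step 1: dist = v0:inf,v1:inf,v2:0,v3:inf,v4:14
step 2: dist = v0:30,v1:inf,v2:0,v3:inf,v4:14
step 3: dist = v0:30,v1:33,v2:0,v3:inf,v4:14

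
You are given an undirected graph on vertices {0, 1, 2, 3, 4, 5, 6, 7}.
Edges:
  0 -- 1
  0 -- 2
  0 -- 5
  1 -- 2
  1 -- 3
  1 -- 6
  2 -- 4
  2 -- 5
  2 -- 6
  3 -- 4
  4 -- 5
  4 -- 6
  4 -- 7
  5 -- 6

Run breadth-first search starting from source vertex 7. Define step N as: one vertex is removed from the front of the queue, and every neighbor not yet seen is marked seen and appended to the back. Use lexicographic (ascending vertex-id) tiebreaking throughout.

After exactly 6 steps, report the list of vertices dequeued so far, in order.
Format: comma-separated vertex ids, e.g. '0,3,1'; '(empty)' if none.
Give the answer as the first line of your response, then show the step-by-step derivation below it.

7,4,2,3,5,6

step 1: dequeue 7; queue=[4]; order=7
step 2: dequeue 4; queue=[2,3,5,6]; order=7,4
step 3: dequeue 2; queue=[3,5,6,0,1]; order=7,4,2
step 4: dequeue 3; queue=[5,6,0,1]; order=7,4,2,3
step 5: dequeue 5; queue=[6,0,1]; order=7,4,2,3,5
step 6: dequeue 6; queue=[0,1]; order=7,4,2,3,5,6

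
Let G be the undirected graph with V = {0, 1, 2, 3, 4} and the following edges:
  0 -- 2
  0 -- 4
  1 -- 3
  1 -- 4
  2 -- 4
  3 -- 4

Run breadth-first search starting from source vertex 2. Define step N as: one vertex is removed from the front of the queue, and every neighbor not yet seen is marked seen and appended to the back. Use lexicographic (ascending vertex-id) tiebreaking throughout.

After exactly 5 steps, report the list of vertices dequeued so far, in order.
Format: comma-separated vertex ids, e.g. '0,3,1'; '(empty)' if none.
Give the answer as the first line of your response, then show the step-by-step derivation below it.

2,0,4,1,3

step 1: dequeue 2; queue=[0,4]; order=2
step 2: dequeue 0; queue=[4]; order=2,0
step 3: dequeue 4; queue=[1,3]; order=2,0,4
step 4: dequeue 1; queue=[3]; order=2,0,4,1
step 5: dequeue 3; queue=[(empty)]; order=2,0,4,1,3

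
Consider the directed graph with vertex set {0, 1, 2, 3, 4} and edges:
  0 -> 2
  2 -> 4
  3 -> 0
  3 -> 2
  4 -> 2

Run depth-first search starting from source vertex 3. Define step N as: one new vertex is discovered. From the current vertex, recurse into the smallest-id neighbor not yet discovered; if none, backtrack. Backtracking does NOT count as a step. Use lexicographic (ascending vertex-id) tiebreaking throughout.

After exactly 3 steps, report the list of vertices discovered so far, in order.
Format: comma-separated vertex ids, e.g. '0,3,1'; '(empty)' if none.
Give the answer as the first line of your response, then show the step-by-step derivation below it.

3,0,2

step 1: discover 3; path=3; order=3
step 2: discover 0; path=3>0; order=3,0
step 3: discover 2; path=3>0>2; order=3,0,2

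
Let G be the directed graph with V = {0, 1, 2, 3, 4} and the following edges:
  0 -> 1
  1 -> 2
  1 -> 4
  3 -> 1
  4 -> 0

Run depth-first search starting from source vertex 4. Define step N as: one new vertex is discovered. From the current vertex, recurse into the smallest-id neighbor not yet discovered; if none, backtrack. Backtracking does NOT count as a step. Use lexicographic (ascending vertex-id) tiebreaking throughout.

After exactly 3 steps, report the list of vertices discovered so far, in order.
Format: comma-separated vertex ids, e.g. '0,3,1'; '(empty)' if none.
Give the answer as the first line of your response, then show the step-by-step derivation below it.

4,0,1

step 1: discover 4; path=4; order=4
step 2: discover 0; path=4>0; order=4,0
step 3: discover 1; path=4>0>1; order=4,0,1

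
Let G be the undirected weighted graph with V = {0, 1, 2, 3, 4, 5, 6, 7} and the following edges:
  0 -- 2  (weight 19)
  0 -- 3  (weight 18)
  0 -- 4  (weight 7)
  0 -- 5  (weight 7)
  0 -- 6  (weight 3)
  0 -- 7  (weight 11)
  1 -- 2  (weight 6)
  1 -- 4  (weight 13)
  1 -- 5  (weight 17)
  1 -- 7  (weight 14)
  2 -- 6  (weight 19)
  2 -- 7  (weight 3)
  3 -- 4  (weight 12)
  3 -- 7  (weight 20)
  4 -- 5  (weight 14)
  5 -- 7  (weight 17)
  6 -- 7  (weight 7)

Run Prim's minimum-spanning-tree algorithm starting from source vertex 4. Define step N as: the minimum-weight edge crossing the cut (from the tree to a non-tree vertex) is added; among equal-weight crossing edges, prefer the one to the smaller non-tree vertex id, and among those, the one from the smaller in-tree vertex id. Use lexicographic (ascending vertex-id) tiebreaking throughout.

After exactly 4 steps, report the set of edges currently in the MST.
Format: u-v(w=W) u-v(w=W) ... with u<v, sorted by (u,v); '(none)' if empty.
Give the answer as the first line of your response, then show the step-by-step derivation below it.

0-4(w=7) 0-5(w=7) 0-6(w=3) 6-7(w=7)

step 1: add edge 0-4 (w=7); MST = {0-4(w=7)}
step 2: add edge 0-6 (w=3); MST = {0-4(w=7) 0-6(w=3)}
step 3: add edge 0-5 (w=7); MST = {0-4(w=7) 0-5(w=7) 0-6(w=3)}
step 4: add edge 6-7 (w=7); MST = {0-4(w=7) 0-5(w=7) 0-6(w=3) 6-7(w=7)}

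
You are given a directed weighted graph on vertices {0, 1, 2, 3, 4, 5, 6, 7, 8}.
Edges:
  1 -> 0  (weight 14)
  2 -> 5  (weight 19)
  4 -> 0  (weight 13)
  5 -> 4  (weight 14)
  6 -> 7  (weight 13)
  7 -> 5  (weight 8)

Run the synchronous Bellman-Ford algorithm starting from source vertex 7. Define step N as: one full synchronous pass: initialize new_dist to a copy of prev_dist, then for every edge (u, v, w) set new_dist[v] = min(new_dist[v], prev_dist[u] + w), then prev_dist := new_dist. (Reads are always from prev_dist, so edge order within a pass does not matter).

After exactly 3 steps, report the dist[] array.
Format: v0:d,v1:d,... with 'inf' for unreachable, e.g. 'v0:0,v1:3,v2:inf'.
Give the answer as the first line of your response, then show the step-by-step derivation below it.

v0:35,v1:inf,v2:inf,v3:inf,v4:22,v5:8,v6:inf,v7:0,v8:inf

step 1: dist = v0:inf,v1:inf,v2:inf,v3:inf,v4:inf,v5:8,v6:inf,v7:0,v8:inf
step 2: dist = v0:inf,v1:inf,v2:inf,v3:inf,v4:22,v5:8,v6:inf,v7:0,v8:inf
step 3: dist = v0:35,v1:inf,v2:inf,v3:inf,v4:22,v5:8,v6:inf,v7:0,v8:inf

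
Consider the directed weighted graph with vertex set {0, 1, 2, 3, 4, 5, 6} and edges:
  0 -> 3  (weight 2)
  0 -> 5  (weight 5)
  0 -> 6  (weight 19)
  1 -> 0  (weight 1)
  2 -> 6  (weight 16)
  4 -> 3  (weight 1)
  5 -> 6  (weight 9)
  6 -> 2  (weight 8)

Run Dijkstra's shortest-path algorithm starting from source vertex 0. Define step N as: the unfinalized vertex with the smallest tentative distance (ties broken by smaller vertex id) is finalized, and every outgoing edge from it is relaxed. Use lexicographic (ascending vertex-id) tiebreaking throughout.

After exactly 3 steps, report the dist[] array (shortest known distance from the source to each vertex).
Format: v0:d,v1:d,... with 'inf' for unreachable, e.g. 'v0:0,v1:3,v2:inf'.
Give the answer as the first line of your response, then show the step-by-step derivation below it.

v0:0,v1:inf,v2:inf,v3:2,v4:inf,v5:5,v6:14

step 1: dist = v0:0,v1:inf,v2:inf,v3:2,v4:inf,v5:5,v6:19
step 2: dist = v0:0,v1:inf,v2:inf,v3:2,v4:inf,v5:5,v6:19
step 3: dist = v0:0,v1:inf,v2:inf,v3:2,v4:inf,v5:5,v6:14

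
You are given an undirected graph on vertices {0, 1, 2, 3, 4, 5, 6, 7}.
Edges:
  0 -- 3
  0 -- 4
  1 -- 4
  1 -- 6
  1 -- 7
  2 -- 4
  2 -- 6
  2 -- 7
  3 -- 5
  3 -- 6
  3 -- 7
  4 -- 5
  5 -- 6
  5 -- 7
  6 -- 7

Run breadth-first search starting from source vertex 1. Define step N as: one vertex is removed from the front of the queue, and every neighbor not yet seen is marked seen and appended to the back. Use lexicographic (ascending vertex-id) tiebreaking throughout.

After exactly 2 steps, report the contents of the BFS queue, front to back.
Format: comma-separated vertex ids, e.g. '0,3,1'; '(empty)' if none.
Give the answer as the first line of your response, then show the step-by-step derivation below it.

6,7,0,2,5

step 1: dequeue 1; queue=[4,6,7]; order=1
step 2: dequeue 4; queue=[6,7,0,2,5]; order=1,4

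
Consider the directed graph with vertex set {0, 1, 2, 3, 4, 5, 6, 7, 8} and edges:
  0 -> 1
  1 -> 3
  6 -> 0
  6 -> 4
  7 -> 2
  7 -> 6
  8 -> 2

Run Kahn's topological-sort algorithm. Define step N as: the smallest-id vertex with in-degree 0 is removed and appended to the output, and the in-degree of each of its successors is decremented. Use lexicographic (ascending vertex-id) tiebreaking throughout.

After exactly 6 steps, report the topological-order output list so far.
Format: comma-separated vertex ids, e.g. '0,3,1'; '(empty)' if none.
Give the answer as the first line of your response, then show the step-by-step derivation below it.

5,7,6,0,1,3

step 1: output 5; order=[5]; indeg=(1,1,2,1,1,0,1,0,0)
step 2: output 7; order=[5,7]; indeg=(1,1,1,1,1,0,0,0,0)
step 3: output 6; order=[5,7,6]; indeg=(0,1,1,1,0,0,0,0,0)
step 4: output 0; order=[5,7,6,0]; indeg=(0,0,1,1,0,0,0,0,0)
step 5: output 1; order=[5,7,6,0,1]; indeg=(0,0,1,0,0,0,0,0,0)
step 6: output 3; order=[5,7,6,0,1,3]; indeg=(0,0,1,0,0,0,0,0,0)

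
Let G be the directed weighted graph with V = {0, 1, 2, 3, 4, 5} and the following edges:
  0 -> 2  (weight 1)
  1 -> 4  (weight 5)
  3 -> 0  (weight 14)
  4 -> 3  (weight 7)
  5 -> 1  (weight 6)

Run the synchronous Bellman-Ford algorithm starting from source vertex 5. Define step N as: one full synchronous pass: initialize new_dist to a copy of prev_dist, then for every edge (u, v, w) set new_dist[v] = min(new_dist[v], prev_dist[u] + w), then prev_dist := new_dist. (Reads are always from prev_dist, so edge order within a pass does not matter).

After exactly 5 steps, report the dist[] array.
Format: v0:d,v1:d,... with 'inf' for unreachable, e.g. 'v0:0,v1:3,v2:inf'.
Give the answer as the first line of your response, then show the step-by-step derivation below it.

v0:32,v1:6,v2:33,v3:18,v4:11,v5:0

step 1: dist = v0:inf,v1:6,v2:inf,v3:inf,v4:inf,v5:0
step 2: dist = v0:inf,v1:6,v2:inf,v3:inf,v4:11,v5:0
step 3: dist = v0:inf,v1:6,v2:inf,v3:18,v4:11,v5:0
step 4: dist = v0:32,v1:6,v2:inf,v3:18,v4:11,v5:0
step 5: dist = v0:32,v1:6,v2:33,v3:18,v4:11,v5:0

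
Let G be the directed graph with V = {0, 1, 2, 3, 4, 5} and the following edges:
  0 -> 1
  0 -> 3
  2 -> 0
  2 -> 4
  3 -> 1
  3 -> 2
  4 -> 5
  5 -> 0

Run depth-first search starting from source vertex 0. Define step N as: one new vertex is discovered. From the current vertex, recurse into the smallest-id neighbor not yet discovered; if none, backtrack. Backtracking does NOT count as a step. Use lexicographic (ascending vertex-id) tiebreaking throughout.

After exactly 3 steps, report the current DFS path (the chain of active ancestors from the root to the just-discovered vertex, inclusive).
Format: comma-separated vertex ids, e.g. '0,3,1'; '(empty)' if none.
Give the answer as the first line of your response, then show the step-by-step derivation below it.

0,3

step 1: discover 0; path=0; order=0
step 2: discover 1; path=0>1; order=0,1
step 3: discover 3; path=0>3; order=0,1,3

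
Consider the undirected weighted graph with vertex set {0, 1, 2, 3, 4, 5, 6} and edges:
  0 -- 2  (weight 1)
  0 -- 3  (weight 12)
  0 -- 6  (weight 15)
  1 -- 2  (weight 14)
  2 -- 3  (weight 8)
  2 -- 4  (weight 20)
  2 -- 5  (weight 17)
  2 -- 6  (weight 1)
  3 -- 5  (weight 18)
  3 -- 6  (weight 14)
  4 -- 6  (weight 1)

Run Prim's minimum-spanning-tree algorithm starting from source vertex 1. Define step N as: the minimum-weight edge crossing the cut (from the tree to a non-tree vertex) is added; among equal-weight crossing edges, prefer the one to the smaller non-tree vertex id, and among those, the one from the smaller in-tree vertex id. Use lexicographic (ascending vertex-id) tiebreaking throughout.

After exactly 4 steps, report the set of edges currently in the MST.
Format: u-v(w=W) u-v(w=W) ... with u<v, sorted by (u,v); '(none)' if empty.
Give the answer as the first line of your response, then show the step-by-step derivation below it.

0-2(w=1) 1-2(w=14) 2-6(w=1) 4-6(w=1)

step 1: add edge 1-2 (w=14); MST = {1-2(w=14)}
step 2: add edge 0-2 (w=1); MST = {0-2(w=1) 1-2(w=14)}
step 3: add edge 2-6 (w=1); MST = {0-2(w=1) 1-2(w=14) 2-6(w=1)}
step 4: add edge 4-6 (w=1); MST = {0-2(w=1) 1-2(w=14) 2-6(w=1) 4-6(w=1)}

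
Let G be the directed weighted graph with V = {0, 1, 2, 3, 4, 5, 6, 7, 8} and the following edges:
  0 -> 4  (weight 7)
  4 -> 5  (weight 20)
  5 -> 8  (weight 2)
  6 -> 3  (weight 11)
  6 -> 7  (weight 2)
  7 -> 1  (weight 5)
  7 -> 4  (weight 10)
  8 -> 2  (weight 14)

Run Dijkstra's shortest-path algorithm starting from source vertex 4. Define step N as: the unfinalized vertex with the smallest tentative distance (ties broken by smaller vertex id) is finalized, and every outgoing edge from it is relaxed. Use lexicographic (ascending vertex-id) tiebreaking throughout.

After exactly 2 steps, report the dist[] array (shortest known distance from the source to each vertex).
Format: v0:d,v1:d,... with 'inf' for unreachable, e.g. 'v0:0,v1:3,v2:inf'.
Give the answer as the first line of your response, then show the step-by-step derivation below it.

v0:inf,v1:inf,v2:inf,v3:inf,v4:0,v5:20,v6:inf,v7:inf,v8:22

step 1: dist = v0:inf,v1:inf,v2:inf,v3:inf,v4:0,v5:20,v6:inf,v7:inf,v8:inf
step 2: dist = v0:inf,v1:inf,v2:inf,v3:inf,v4:0,v5:20,v6:inf,v7:inf,v8:22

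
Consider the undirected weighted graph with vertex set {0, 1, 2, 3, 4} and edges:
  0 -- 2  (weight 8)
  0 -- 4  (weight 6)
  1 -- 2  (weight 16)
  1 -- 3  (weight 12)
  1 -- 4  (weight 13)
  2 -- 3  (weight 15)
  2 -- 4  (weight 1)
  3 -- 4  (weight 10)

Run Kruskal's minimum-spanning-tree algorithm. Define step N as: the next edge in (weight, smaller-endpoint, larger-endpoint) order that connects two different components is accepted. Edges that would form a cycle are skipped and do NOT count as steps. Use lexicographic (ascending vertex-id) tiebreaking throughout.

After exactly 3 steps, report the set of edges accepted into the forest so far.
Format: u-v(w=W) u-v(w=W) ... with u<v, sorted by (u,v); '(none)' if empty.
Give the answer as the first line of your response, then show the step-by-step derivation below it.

0-4(w=6) 2-4(w=1) 3-4(w=10)

step 1: add edge 2-4 (w=1); MST = {2-4(w=1)}
step 2: add edge 0-4 (w=6); MST = {0-4(w=6) 2-4(w=1)}
step 3: add edge 3-4 (w=10); MST = {0-4(w=6) 2-4(w=1) 3-4(w=10)}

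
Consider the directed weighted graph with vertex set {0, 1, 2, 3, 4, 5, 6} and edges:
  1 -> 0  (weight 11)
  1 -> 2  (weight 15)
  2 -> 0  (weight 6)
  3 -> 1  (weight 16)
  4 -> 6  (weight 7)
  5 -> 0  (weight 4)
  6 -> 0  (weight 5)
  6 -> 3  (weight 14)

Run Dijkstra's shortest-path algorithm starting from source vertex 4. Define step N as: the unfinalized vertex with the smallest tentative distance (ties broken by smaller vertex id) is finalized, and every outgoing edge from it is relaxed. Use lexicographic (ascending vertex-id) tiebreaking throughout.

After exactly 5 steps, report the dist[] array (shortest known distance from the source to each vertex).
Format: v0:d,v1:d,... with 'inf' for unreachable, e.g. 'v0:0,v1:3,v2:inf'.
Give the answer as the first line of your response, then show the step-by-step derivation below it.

v0:12,v1:37,v2:52,v3:21,v4:0,v5:inf,v6:7

step 1: dist = v0:inf,v1:inf,v2:inf,v3:inf,v4:0,v5:inf,v6:7
step 2: dist = v0:12,v1:inf,v2:inf,v3:21,v4:0,v5:inf,v6:7
step 3: dist = v0:12,v1:inf,v2:inf,v3:21,v4:0,v5:inf,v6:7
step 4: dist = v0:12,v1:37,v2:inf,v3:21,v4:0,v5:inf,v6:7
step 5: dist = v0:12,v1:37,v2:52,v3:21,v4:0,v5:inf,v6:7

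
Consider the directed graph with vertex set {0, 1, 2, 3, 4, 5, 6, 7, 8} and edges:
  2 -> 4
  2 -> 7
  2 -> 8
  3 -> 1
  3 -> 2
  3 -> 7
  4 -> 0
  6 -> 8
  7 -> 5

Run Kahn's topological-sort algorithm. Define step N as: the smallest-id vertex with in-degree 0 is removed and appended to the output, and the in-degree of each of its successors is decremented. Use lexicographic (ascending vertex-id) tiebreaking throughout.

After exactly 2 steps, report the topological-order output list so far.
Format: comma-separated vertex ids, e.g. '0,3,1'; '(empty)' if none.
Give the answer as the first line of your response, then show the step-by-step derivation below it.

3,1

step 1: output 3; order=[3]; indeg=(1,0,0,0,1,1,0,1,2)
step 2: output 1; order=[3,1]; indeg=(1,0,0,0,1,1,0,1,2)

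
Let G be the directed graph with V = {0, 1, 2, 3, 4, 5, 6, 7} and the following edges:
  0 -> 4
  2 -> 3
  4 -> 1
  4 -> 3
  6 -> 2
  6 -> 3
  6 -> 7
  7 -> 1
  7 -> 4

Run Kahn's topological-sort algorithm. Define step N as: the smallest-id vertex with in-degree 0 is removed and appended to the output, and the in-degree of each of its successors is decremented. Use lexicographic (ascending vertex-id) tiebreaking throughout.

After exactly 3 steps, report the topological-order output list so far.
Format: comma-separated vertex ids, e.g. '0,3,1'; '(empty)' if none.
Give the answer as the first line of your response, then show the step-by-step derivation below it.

0,5,6

step 1: output 0; order=[0]; indeg=(0,2,1,3,1,0,0,1)
step 2: output 5; order=[0,5]; indeg=(0,2,1,3,1,0,0,1)
step 3: output 6; order=[0,5,6]; indeg=(0,2,0,2,1,0,0,0)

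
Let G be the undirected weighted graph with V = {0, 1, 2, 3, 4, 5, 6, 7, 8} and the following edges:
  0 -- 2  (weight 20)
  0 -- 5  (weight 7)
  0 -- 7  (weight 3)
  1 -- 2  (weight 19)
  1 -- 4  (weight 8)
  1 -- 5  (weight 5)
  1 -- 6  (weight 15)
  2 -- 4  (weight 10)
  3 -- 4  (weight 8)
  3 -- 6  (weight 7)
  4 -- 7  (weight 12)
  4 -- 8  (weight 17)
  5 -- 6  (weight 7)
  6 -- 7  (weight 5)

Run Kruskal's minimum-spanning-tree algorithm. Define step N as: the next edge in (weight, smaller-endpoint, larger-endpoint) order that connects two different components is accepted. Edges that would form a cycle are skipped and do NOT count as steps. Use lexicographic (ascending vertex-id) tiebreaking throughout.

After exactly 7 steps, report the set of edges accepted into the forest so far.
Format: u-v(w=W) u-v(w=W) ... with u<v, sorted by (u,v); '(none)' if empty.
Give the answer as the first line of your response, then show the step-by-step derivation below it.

0-5(w=7) 0-7(w=3) 1-4(w=8) 1-5(w=5) 2-4(w=10) 3-6(w=7) 6-7(w=5)

step 1: add edge 0-7 (w=3); MST = {0-7(w=3)}
step 2: add edge 1-5 (w=5); MST = {0-7(w=3) 1-5(w=5)}
step 3: add edge 6-7 (w=5); MST = {0-7(w=3) 1-5(w=5) 6-7(w=5)}
step 4: add edge 0-5 (w=7); MST = {0-5(w=7) 0-7(w=3) 1-5(w=5) 6-7(w=5)}
step 5: add edge 3-6 (w=7); MST = {0-5(w=7) 0-7(w=3) 1-5(w=5) 3-6(w=7) 6-7(w=5)}
step 6: add edge 1-4 (w=8); MST = {0-5(w=7) 0-7(w=3) 1-4(w=8) 1-5(w=5) 3-6(w=7) 6-7(w=5)}
step 7: add edge 2-4 (w=10); MST = {0-5(w=7) 0-7(w=3) 1-4(w=8) 1-5(w=5) 2-4(w=10) 3-6(w=7) 6-7(w=5)}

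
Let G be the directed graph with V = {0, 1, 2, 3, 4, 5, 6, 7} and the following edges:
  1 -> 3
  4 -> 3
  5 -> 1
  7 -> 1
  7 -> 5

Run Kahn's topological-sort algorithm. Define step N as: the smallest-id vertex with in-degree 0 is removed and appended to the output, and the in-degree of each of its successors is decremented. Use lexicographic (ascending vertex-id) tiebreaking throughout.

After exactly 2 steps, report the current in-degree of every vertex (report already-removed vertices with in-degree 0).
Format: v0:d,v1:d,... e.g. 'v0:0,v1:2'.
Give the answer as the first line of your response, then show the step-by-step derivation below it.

v0:0,v1:2,v2:0,v3:2,v4:0,v5:1,v6:0,v7:0

step 1: output 0; order=[0]; indeg=(0,2,0,2,0,1,0,0)
step 2: output 2; order=[0,2]; indeg=(0,2,0,2,0,1,0,0)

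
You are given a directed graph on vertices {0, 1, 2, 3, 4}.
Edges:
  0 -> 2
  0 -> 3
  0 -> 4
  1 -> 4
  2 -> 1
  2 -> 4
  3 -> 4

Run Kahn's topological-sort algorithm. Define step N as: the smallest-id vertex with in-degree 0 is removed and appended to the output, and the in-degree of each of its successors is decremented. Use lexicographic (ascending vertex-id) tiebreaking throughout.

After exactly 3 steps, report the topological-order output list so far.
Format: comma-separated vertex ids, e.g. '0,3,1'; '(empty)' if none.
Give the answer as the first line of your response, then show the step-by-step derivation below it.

0,2,1

step 1: output 0; order=[0]; indeg=(0,1,0,0,3)
step 2: output 2; order=[0,2]; indeg=(0,0,0,0,2)
step 3: output 1; order=[0,2,1]; indeg=(0,0,0,0,1)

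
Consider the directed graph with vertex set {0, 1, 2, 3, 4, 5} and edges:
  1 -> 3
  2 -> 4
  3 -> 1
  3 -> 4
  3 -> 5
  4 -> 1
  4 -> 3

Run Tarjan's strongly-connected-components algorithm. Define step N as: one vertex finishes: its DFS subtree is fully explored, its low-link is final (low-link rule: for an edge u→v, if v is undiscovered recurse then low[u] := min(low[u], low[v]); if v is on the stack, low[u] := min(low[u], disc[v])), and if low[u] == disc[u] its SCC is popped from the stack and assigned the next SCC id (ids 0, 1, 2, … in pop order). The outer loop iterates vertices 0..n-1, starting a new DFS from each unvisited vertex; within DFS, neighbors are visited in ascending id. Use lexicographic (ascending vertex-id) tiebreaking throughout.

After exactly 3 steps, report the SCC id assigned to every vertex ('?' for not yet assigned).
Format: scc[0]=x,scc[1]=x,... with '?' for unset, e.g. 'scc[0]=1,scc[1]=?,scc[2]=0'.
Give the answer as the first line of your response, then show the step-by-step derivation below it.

scc[0]=0,scc[1]=?,scc[2]=?,scc[3]=?,scc[4]=?,scc[5]=1

step 1: low=(low[0]=0,low[1]=?,low[2]=?,low[3]=?,low[4]=?,low[5]=?); scc=(scc[0]=0,scc[1]=?,scc[2]=?,scc[3]=?,scc[4]=?,scc[5]=?)
step 2: low=(low[0]=0,low[1]=1,low[2]=?,low[3]=1,low[4]=1,low[5]=?); scc=(scc[0]=0,scc[1]=?,scc[2]=?,scc[3]=?,scc[4]=?,scc[5]=?)
step 3: low=(low[0]=0,low[1]=1,low[2]=?,low[3]=1,low[4]=1,low[5]=4); scc=(scc[0]=0,scc[1]=?,scc[2]=?,scc[3]=?,scc[4]=?,scc[5]=1)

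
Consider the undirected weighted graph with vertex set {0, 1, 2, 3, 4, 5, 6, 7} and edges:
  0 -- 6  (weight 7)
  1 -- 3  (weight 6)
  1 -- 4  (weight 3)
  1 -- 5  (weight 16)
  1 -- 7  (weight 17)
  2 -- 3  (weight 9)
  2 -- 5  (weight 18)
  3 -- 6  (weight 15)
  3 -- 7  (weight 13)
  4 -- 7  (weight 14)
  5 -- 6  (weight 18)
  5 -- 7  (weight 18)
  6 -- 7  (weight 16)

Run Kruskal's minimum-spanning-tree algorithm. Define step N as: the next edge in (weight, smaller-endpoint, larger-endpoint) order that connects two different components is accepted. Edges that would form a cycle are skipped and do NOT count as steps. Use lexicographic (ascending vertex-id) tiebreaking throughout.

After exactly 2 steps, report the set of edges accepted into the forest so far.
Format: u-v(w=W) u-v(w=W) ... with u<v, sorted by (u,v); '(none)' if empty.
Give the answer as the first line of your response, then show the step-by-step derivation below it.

1-3(w=6) 1-4(w=3)

step 1: add edge 1-4 (w=3); MST = {1-4(w=3)}
step 2: add edge 1-3 (w=6); MST = {1-3(w=6) 1-4(w=3)}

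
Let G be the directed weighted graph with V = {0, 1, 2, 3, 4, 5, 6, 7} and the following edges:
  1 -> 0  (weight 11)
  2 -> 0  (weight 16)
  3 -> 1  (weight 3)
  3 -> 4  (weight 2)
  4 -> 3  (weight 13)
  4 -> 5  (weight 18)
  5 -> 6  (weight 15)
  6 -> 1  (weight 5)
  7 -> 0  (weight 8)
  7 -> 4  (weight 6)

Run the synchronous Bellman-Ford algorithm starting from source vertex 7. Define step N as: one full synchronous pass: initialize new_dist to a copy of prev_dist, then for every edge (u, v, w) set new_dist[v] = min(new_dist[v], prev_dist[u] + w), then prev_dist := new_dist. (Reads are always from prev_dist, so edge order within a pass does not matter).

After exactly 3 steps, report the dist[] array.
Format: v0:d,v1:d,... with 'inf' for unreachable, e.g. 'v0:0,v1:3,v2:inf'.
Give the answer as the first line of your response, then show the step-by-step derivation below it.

v0:8,v1:22,v2:inf,v3:19,v4:6,v5:24,v6:39,v7:0

step 1: dist = v0:8,v1:inf,v2:inf,v3:inf,v4:6,v5:inf,v6:inf,v7:0
step 2: dist = v0:8,v1:inf,v2:inf,v3:19,v4:6,v5:24,v6:inf,v7:0
step 3: dist = v0:8,v1:22,v2:inf,v3:19,v4:6,v5:24,v6:39,v7:0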